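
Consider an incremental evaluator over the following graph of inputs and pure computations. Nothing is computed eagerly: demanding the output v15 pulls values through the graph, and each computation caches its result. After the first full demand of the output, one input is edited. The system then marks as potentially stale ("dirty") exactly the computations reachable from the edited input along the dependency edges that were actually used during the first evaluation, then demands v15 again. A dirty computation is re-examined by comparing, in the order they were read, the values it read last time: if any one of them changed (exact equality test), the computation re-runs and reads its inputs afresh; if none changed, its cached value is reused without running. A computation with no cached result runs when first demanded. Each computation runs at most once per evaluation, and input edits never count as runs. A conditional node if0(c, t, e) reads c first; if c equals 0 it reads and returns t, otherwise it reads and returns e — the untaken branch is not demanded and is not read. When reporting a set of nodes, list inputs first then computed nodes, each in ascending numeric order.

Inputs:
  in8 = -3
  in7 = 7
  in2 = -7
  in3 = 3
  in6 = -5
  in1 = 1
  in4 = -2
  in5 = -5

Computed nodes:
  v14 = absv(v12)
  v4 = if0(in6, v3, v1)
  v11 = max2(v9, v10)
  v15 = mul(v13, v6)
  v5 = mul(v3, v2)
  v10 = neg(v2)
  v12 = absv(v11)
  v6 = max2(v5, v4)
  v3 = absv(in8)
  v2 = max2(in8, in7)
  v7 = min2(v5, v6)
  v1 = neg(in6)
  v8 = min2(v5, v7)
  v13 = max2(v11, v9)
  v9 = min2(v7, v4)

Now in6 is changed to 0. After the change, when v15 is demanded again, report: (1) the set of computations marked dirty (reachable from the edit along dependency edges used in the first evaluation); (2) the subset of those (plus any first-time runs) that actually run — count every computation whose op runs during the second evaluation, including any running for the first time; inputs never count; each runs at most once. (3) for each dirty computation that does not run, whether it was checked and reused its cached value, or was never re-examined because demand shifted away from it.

Dirty set: v1, v4, v6, v7, v9, v11, v13, v15.
Run set: v4, v6, v9, v11, v13, v15 (6 run).
Re-examined without running (cache reused): v7.
Left stale — demand moved off them: v1.
The important point: the flipped condition redirects demand; v1 is left stale, never re-checked.

Initial pass — values computed on the first demand:
  v1 = neg(-5) = 5
  v2 = max2(-3, 7) = 7
  v3 = absv(-3) = 3
  v4 = if0(in6=-5 -> else branch v1) = 5
  v5 = mul(3, 7) = 21
  v6 = max2(21, 5) = 21
  v7 = min2(21, 21) = 21
  v9 = min2(21, 5) = 5
  v10 = neg(7) = -7
  v11 = max2(5, -7) = 5
  v13 = max2(5, 5) = 5
  v15 = mul(5, 21) = 105

Second demand — change propagation:
  v1: dirty yet unreached — the second evaluation never asks for it.
  v4: re-runs because in6 -5->0; new result 3.
  v6: re-runs because v4 5->3; new result 21 (unchanged).
  v7: re-examined; everything it read last time is the same (v5 unchanged, v6 unchanged) — cache 21 kept, no run.
  v9: re-runs because v4 5->3; new result 3.
  v11: re-runs because v9 5->3; new result 3.
  v13: re-runs because v11 5->3; v9 5->3; new result 3.
  v15: re-runs because v13 5->3; new result 63.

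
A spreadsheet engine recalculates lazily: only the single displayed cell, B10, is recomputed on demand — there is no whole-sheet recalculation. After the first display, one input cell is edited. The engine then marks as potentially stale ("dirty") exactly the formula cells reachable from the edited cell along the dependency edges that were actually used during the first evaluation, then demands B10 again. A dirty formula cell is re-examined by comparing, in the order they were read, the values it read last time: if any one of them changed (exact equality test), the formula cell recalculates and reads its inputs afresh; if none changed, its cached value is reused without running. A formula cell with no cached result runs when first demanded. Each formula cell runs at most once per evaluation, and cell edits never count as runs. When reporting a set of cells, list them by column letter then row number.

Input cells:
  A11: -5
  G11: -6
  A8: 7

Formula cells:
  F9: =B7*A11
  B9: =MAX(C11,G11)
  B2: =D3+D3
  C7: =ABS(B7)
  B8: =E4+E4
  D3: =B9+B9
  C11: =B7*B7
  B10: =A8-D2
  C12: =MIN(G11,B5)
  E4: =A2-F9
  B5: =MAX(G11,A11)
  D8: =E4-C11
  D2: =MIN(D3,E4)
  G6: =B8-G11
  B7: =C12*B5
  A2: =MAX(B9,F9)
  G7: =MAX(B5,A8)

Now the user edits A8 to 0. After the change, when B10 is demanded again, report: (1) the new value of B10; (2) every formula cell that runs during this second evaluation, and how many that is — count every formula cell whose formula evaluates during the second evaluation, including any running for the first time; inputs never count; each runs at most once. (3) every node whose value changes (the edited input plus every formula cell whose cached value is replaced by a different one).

New value of B10: -1050.
Formula cells that run: B10 — 1 in total.
Values that change: A8, B10.

First evaluation (everything demanded from the output):
  B5 = MAX(-6, -5) = -5
  C12 = MIN(-6, -5) = -6
  B7 = -6 * -5 = 30
  C11 = 30 * 30 = 900
  B9 = MAX(900, -6) = 900
  D3 = 900 + 900 = 1800
  F9 = 30 * -5 = -150
  A2 = MAX(900, -150) = 900
  E4 = 900 - -150 = 1050
  D2 = MIN(1800, 1050) = 1050
  B10 = 7 - 1050 = -1043

Propagation after the edit:
  B10: runs — A8 7->0; result -1050.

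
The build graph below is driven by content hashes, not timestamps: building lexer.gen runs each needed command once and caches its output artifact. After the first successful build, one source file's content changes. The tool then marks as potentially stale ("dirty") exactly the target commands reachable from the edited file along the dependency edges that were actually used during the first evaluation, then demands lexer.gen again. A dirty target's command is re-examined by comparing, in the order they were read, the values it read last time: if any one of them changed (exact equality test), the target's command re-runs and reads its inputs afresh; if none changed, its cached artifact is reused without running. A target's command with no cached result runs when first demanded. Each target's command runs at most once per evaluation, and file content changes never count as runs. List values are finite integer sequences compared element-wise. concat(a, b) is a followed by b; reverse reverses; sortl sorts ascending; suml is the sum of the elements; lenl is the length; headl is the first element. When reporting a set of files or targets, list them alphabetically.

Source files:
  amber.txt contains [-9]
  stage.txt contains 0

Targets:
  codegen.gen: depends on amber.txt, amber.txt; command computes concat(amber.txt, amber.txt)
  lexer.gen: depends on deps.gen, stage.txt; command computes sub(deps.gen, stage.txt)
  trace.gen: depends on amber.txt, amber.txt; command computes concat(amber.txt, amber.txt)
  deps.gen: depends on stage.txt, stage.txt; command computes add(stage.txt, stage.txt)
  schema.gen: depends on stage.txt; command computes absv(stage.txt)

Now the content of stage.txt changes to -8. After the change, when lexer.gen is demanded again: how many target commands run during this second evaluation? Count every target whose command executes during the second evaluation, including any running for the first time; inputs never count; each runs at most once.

Initial pass — values computed on the first demand:
  deps.gen = add(0, 0) = 0
  lexer.gen = sub(0, 0) = 0

Second demand — change propagation:
  deps.gen: re-runs because stage.txt 0->-8; stage.txt 0->-8; new result -16.
  lexer.gen: re-runs because deps.gen 0->-16; stage.txt 0->-8; new result -8.

Run set: deps.gen, lexer.gen (2 run).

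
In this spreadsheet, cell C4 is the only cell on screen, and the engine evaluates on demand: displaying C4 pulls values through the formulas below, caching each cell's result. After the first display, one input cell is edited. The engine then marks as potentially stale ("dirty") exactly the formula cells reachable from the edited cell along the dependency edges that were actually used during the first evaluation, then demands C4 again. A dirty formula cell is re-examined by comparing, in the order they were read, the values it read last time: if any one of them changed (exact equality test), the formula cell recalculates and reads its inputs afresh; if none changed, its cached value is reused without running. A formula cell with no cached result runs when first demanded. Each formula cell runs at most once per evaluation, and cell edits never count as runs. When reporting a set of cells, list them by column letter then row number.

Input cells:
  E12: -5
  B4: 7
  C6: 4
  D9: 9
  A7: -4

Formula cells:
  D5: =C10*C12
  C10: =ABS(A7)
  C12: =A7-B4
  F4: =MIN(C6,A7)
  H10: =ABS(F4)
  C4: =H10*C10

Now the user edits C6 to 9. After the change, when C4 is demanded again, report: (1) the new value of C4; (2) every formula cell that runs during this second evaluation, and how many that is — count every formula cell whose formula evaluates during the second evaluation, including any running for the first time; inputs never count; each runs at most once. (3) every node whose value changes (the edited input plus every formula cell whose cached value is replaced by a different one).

Initial pass — values computed on the first demand:
  C10 = ABS(-4) = 4
  F4 = MIN(4, -4) = -4
  H10 = ABS(-4) = 4
  C4 = 4 * 4 = 16

Second demand — change propagation:
  F4: re-runs because C6 4->9; new result -4 (unchanged).
  H10: re-examined; everything it read last time is the same (F4 unchanged) — cache 4 kept, no run.
  C4: re-examined; everything it read last time is the same (H10 unchanged, C10 unchanged) — cache 16 kept, no run.

The important point: F4 recomputes to an identical value, and the output ends up unchanged.

C4 now evaluates to 16.
Run set: F4 (1 run).
Changed values: C6.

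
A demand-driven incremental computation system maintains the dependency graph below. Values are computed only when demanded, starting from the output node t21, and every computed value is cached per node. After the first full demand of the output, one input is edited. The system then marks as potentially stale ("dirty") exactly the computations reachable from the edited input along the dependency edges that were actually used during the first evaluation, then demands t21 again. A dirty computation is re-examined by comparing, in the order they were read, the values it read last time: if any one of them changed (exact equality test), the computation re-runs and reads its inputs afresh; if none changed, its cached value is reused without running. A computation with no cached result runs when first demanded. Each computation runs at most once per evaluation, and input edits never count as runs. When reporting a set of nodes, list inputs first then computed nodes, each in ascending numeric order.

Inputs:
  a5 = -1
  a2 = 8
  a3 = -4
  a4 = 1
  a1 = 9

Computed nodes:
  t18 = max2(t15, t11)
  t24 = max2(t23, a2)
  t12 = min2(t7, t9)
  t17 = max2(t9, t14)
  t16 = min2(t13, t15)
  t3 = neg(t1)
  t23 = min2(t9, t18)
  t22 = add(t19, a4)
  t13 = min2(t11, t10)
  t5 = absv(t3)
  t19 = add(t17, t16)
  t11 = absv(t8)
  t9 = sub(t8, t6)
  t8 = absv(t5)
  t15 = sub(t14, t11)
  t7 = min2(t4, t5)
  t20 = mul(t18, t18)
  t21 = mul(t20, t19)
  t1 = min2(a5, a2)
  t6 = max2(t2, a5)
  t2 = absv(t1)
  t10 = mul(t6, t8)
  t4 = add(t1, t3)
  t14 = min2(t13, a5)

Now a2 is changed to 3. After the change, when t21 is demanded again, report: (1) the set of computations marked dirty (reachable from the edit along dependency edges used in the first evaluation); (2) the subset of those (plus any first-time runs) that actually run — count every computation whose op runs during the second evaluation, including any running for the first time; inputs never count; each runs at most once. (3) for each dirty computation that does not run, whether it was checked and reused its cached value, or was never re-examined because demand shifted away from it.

First evaluation (everything demanded from the output):
  t1 = min2(-1, 8) = -1
  t2 = absv(-1) = 1
  t3 = neg(-1) = 1
  t5 = absv(1) = 1
  t6 = max2(1, -1) = 1
  t8 = absv(1) = 1
  t9 = sub(1, 1) = 0
  t10 = mul(1, 1) = 1
  t11 = absv(1) = 1
  t13 = min2(1, 1) = 1
  t14 = min2(1, -1) = -1
  t15 = sub(-1, 1) = -2
  t16 = min2(1, -2) = -2
  t17 = max2(0, -1) = 0
  t18 = max2(-2, 1) = 1
  t19 = add(0, -2) = -2
  t20 = mul(1, 1) = 1
  t21 = mul(1, -2) = -2

Propagation after the edit:
  t1: runs — a2 8->3; result -1 (same value as before).
  t2: checked — values it read are unchanged (t1 unchanged); reused cached 1 without running.
  t3: checked — values it read are unchanged (t1 unchanged); reused cached 1 without running.
  t5: checked — values it read are unchanged (t3 unchanged); reused cached 1 without running.
  t6: checked — values it read are unchanged (t2 unchanged, a5 unchanged); reused cached 1 without running.
  t8: checked — values it read are unchanged (t5 unchanged); reused cached 1 without running.
  t9: checked — values it read are unchanged (t8 unchanged, t6 unchanged); reused cached 0 without running.
  t10: checked — values it read are unchanged (t6 unchanged, t8 unchanged); reused cached 1 without running.
  t11: checked — values it read are unchanged (t8 unchanged); reused cached 1 without running.
  t13: checked — values it read are unchanged (t11 unchanged, t10 unchanged); reused cached 1 without running.
  t14: checked — values it read are unchanged (t13 unchanged, a5 unchanged); reused cached -1 without running.
  t15: checked — values it read are unchanged (t14 unchanged, t11 unchanged); reused cached -2 without running.
  t16: checked — values it read are unchanged (t13 unchanged, t15 unchanged); reused cached -2 without running.
  t17: checked — values it read are unchanged (t9 unchanged, t14 unchanged); reused cached 0 without running.
  t18: checked — values it read are unchanged (t15 unchanged, t11 unchanged); reused cached 1 without running.
  t19: checked — values it read are unchanged (t17 unchanged, t16 unchanged); reused cached -2 without running.
  t20: checked — values it read are unchanged (t18 unchanged, t18 unchanged); reused cached 1 without running.
  t21: checked — values it read are unchanged (t20 unchanged, t19 unchanged); reused cached -2 without running.

Key observation: the change is absorbed at t1 — it re-runs but produces the same value, and the output's value is unchanged.

Marked dirty: t1, t2, t3, t5, t6, t8, t9, t10, t11, t13, t14, t15, t16, t17, t18, t19, t20, t21.
Computations that run: t1 — 1 in total.
Checked but reused from cache: t2, t3, t5, t6, t8, t9, t10, t11, t13, t14, t15, t16, t17, t18, t19, t20, t21.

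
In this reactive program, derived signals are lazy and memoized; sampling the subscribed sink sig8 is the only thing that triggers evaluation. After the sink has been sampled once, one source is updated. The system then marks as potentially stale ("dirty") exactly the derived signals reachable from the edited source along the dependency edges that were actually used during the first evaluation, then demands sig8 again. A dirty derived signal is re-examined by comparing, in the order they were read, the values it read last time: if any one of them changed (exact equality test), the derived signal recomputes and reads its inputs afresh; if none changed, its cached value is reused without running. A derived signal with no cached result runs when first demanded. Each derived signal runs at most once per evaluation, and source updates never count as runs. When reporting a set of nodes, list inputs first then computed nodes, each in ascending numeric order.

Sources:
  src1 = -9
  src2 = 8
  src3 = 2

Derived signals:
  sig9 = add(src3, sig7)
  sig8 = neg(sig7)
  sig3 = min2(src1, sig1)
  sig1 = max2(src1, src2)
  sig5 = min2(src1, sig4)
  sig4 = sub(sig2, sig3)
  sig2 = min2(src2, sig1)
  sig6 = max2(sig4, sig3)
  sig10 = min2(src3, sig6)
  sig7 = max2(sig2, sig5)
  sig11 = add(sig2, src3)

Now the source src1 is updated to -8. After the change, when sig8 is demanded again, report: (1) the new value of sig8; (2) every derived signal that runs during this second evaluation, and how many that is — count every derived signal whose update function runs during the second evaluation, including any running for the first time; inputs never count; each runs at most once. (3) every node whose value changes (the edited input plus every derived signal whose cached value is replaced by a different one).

Demanding sig8 again yields -8.
5 derived signals run: sig1, sig3, sig4, sig5, sig7.
The nodes whose values change: src1, sig3, sig4, sig5.
Note where the cutoff bites: sig2 is checked, finds nothing changed, and keeps its cache.

First demand of the output computes:
  sig1 = max2(-9, 8) = 8
  sig2 = min2(8, 8) = 8
  sig3 = min2(-9, 8) = -9
  sig4 = sub(8, -9) = 17
  sig5 = min2(-9, 17) = -9
  sig7 = max2(8, -9) = 8
  sig8 = neg(8) = -8

After the edit, cleaning proceeds:
  sig1: a read changed (src1 -9->-8) — executes, giving 8 — identical to its old value.
  sig2: dirty, but its reads are unchanged (src2 unchanged, sig1 unchanged); cached 8 stands.
  sig3: a read changed (src1 -9->-8) — executes, giving -8.
  sig4: a read changed (sig3 -9->-8) — executes, giving 16.
  sig5: a read changed (src1 -9->-8; sig4 17->16) — executes, giving -8.
  sig7: a read changed (sig5 -9->-8) — executes, giving 8 — identical to its old value.
  sig8: dirty, but its reads are unchanged (sig7 unchanged); cached -8 stands.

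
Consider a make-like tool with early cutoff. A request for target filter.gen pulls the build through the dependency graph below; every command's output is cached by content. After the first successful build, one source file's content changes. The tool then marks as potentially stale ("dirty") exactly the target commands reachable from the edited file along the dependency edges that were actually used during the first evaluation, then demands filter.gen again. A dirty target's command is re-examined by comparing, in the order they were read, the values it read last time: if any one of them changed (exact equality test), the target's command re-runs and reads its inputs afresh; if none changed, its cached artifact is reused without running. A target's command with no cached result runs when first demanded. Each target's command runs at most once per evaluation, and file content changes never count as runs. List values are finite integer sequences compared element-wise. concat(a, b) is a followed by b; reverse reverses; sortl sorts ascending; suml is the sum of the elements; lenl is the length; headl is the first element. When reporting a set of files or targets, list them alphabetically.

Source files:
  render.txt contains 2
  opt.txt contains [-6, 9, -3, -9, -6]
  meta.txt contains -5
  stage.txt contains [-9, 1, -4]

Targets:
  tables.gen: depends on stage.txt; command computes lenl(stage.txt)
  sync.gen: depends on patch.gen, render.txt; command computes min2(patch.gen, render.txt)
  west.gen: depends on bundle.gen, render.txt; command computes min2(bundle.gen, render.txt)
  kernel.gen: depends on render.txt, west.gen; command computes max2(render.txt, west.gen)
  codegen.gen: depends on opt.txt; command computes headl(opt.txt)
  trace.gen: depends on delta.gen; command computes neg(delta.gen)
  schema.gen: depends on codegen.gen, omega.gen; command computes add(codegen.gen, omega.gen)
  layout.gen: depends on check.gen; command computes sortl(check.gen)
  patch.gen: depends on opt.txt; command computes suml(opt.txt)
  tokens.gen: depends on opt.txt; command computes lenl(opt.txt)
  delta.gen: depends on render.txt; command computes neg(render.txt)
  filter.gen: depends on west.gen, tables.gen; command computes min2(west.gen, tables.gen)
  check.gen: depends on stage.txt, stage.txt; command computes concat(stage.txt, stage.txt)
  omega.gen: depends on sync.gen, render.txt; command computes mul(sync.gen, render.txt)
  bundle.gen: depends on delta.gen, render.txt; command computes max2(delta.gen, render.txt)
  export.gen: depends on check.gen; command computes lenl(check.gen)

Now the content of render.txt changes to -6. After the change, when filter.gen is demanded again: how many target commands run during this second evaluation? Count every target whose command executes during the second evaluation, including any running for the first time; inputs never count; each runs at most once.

First demand of the output computes:
  delta.gen = neg(2) = -2
  bundle.gen = max2(-2, 2) = 2
  tables.gen = lenl([-9, 1, -4]) = 3
  west.gen = min2(2, 2) = 2
  filter.gen = min2(2, 3) = 2

After the edit, cleaning proceeds:
  delta.gen: a read changed (render.txt 2->-6) — executes, giving 6.
  bundle.gen: a read changed (delta.gen -2->6; render.txt 2->-6) — executes, giving 6.
  west.gen: a read changed (bundle.gen 2->6; render.txt 2->-6) — executes, giving -6.
  filter.gen: a read changed (west.gen 2->-6) — executes, giving -6.

4 target commands run: bundle.gen, delta.gen, filter.gen, west.gen.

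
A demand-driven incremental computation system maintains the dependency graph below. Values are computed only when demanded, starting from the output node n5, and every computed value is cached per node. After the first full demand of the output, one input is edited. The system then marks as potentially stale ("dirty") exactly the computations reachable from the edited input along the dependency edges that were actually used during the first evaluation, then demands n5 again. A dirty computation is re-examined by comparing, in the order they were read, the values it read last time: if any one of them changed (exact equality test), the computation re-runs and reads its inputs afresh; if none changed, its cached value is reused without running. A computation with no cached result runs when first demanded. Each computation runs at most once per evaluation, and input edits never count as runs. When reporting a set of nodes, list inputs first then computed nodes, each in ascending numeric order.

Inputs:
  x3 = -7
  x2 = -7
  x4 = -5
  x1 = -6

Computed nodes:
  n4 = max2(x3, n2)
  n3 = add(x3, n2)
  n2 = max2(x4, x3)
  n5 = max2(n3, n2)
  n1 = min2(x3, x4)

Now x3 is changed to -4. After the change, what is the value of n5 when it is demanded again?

First evaluation (everything demanded from the output):
  n2 = max2(-5, -7) = -5
  n3 = add(-7, -5) = -12
  n5 = max2(-12, -5) = -5

Propagation after the edit:
  n2: runs — x3 -7->-4; result -4.
  n3: runs — x3 -7->-4; n2 -5->-4; result -8.
  n5: runs — n3 -12->-8; n2 -5->-4; result -4.

New value of n5: -4.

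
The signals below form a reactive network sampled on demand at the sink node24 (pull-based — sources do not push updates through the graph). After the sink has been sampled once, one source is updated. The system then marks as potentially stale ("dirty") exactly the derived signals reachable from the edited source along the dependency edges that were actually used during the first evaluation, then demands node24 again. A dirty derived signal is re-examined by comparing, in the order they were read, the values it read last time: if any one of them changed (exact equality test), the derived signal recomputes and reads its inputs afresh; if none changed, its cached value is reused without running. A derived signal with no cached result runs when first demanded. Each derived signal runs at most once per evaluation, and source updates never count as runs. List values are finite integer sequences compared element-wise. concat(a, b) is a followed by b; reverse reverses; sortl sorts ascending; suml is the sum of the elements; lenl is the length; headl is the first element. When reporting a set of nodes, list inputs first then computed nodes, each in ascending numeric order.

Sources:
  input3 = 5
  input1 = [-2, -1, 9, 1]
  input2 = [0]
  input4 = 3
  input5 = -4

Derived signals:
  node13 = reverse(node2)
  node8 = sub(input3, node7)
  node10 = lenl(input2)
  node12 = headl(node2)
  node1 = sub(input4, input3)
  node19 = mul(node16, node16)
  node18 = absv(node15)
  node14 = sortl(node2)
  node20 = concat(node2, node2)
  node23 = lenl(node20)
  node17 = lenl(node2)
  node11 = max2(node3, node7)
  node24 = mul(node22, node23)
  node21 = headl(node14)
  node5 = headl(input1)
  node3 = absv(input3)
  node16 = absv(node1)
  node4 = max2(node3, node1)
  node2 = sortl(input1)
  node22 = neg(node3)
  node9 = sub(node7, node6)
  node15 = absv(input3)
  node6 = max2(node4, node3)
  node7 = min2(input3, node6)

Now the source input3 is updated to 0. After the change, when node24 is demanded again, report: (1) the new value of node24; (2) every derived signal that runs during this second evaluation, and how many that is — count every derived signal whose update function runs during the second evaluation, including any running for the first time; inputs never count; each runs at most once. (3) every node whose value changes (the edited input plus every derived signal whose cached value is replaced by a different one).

node24 now evaluates to 0.
Run set: node3, node22, node24 (3 run).
Changed values: input3, node3, node22, node24.

Initial pass — values computed on the first demand:
  node2 = sortl([-2, -1, 9, 1]) = [-2, -1, 1, 9]
  node3 = absv(5) = 5
  node20 = concat([-2, -1, 1, 9], [-2, -1, 1, 9]) = [-2, -1, 1, 9, -2, -1, 1, 9]
  node22 = neg(5) = -5
  node23 = lenl([-2, -1, 1, 9, -2, -1, 1, 9]) = 8
  node24 = mul(-5, 8) = -40

Second demand — change propagation:
  node3: re-runs because input3 5->0; new result 0.
  node22: re-runs because node3 5->0; new result 0.
  node24: re-runs because node22 -5->0; new result 0.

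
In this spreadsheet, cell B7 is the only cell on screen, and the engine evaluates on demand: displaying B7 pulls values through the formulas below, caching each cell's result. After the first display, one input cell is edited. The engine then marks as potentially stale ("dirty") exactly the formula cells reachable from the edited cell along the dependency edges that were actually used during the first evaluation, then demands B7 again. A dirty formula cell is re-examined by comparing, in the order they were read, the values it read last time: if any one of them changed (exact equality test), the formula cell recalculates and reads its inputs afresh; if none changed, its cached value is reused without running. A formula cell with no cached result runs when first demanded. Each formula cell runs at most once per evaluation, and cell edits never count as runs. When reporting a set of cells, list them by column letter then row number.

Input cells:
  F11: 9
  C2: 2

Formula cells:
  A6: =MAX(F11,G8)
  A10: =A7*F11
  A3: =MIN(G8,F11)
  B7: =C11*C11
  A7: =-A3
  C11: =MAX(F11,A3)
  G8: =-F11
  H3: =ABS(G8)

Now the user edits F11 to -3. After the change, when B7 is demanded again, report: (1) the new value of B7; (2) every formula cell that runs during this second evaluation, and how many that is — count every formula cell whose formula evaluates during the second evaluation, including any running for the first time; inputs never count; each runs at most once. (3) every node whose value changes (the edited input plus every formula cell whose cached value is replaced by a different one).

Initial pass — values computed on the first demand:
  G8 = -(9) = -9
  A3 = MIN(-9, 9) = -9
  C11 = MAX(9, -9) = 9
  B7 = 9 * 9 = 81

Second demand — change propagation:
  G8: re-runs because F11 9->-3; new result 3.
  A3: re-runs because G8 -9->3; F11 9->-3; new result -3.
  C11: re-runs because F11 9->-3; A3 -9->-3; new result -3.
  B7: re-runs because C11 9->-3; C11 9->-3; new result 9.

B7 now evaluates to 9.
Run set: A3, B7, C11, G8 (4 run).
Changed values: A3, B7, C11, F11, G8.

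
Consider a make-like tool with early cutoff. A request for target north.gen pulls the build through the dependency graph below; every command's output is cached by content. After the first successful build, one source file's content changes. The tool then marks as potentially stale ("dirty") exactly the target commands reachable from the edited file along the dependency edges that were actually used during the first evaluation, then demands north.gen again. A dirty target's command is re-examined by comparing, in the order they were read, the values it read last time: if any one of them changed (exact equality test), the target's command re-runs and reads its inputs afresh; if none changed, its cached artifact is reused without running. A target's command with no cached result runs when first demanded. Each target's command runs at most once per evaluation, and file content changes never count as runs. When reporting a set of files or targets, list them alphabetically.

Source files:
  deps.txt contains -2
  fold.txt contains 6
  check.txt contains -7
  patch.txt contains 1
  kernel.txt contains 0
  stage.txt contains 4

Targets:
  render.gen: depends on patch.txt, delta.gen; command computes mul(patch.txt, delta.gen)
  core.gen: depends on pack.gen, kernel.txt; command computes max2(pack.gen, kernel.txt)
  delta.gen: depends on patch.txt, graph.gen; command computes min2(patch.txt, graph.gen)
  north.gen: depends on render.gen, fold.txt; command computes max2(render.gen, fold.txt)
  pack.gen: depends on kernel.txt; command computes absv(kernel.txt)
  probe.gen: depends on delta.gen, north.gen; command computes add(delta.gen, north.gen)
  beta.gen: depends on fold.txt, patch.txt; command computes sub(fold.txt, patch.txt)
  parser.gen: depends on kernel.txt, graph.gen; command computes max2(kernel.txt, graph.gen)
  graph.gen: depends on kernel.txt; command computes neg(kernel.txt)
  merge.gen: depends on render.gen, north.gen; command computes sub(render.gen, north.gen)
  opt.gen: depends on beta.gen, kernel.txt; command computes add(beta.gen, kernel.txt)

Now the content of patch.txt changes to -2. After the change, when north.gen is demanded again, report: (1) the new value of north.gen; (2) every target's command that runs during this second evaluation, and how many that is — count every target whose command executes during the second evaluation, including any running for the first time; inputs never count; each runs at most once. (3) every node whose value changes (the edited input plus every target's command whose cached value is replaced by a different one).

Demanding north.gen again yields 6.
3 target commands run: delta.gen, north.gen, render.gen.
The nodes whose values change: delta.gen, patch.txt, render.gen.

First demand of the output computes:
  graph.gen = neg(0) = 0
  delta.gen = min2(1, 0) = 0
  render.gen = mul(1, 0) = 0
  north.gen = max2(0, 6) = 6

After the edit, cleaning proceeds:
  delta.gen: a read changed (patch.txt 1->-2) — executes, giving -2.
  render.gen: a read changed (patch.txt 1->-2; delta.gen 0->-2) — executes, giving 4.
  north.gen: a read changed (render.gen 0->4) — executes, giving 6 — identical to its old value.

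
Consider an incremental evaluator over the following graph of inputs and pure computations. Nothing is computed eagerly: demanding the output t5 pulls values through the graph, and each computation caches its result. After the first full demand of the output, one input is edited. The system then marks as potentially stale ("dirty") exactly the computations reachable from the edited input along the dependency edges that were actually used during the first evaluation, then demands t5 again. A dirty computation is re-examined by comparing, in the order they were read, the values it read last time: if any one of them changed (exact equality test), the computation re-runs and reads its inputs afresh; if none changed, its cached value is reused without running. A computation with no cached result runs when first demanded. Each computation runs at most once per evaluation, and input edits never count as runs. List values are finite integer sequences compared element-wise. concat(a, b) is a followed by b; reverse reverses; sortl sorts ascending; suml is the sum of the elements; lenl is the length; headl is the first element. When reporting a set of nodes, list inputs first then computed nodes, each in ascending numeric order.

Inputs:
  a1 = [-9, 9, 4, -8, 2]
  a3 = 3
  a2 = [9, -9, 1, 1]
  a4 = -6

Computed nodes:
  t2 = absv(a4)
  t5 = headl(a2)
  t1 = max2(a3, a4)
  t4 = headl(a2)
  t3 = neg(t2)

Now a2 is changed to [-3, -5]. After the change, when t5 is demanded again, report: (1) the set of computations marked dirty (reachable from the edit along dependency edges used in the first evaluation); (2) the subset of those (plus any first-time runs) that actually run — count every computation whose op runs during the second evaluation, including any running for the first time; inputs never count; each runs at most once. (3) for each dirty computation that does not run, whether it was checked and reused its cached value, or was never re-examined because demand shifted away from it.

Initial pass — values computed on the first demand:
  t5 = headl([9, -9, 1, 1]) = 9

Second demand — change propagation:
  t5: re-runs because a2 [9, -9, 1, 1]->[-3, -5]; new result -3.

Dirty set: t5.
Run set: t5 (1 run).
All dirty computations ended up running.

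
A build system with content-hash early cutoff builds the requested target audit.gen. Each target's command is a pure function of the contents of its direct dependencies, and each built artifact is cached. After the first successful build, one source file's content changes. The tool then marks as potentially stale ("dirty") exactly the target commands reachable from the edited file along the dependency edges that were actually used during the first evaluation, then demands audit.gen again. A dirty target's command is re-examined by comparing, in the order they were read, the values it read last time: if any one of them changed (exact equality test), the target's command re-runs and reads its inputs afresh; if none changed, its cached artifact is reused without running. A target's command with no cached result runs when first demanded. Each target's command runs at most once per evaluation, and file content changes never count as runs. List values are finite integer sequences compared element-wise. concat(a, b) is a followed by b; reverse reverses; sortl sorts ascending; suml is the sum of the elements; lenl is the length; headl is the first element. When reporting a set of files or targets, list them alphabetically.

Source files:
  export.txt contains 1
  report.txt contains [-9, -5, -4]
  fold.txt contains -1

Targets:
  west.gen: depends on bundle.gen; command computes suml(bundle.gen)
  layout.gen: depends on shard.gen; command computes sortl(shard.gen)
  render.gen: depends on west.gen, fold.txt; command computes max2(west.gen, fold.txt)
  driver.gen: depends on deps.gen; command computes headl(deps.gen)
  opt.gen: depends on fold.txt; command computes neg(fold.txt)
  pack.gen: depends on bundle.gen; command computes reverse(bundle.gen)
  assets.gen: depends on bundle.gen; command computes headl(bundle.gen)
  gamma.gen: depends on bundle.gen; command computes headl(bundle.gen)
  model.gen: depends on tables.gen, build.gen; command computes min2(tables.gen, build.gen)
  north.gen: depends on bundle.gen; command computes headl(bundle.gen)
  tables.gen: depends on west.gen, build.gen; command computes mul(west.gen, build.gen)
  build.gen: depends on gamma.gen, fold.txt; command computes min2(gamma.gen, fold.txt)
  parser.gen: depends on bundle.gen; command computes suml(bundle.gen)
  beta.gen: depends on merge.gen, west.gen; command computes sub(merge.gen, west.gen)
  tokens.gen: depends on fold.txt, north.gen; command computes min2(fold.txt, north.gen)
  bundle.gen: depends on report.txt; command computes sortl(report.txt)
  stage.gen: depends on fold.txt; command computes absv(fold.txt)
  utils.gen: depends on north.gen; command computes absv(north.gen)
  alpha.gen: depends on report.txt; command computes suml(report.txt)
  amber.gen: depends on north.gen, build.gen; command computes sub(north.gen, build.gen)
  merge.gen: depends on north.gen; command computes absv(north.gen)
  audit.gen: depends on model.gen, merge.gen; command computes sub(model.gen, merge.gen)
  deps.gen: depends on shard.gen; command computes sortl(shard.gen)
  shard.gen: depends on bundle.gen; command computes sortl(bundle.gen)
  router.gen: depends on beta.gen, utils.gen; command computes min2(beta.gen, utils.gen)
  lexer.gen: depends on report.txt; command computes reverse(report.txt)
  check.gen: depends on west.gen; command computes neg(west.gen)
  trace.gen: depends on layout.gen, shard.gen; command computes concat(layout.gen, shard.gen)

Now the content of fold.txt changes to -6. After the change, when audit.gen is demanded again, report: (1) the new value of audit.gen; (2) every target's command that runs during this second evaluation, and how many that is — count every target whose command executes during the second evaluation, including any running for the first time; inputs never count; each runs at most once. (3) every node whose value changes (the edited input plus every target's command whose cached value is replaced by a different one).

New value of audit.gen: -18.
Target commands that run: build.gen — 1 in total.
Values that change: fold.txt.
Key observation: the change is absorbed at build.gen — it re-runs but produces the same value, and the output's value is unchanged.

First evaluation (everything demanded from the output):
  bundle.gen = sortl([-9, -5, -4]) = [-9, -5, -4]
  gamma.gen = headl([-9, -5, -4]) = -9
  build.gen = min2(-9, -1) = -9
  north.gen = headl([-9, -5, -4]) = -9
  merge.gen = absv(-9) = 9
  west.gen = suml([-9, -5, -4]) = -18
  tables.gen = mul(-18, -9) = 162
  model.gen = min2(162, -9) = -9
  audit.gen = sub(-9, 9) = -18

Propagation after the edit:
  build.gen: runs — fold.txt -1->-6; result -9 (same value as before).
  tables.gen: checked — values it read are unchanged (west.gen unchanged, build.gen unchanged); reused cached 162 without running.
  model.gen: checked — values it read are unchanged (tables.gen unchanged, build.gen unchanged); reused cached -9 without running.
  audit.gen: checked — values it read are unchanged (model.gen unchanged, merge.gen unchanged); reused cached -18 without running.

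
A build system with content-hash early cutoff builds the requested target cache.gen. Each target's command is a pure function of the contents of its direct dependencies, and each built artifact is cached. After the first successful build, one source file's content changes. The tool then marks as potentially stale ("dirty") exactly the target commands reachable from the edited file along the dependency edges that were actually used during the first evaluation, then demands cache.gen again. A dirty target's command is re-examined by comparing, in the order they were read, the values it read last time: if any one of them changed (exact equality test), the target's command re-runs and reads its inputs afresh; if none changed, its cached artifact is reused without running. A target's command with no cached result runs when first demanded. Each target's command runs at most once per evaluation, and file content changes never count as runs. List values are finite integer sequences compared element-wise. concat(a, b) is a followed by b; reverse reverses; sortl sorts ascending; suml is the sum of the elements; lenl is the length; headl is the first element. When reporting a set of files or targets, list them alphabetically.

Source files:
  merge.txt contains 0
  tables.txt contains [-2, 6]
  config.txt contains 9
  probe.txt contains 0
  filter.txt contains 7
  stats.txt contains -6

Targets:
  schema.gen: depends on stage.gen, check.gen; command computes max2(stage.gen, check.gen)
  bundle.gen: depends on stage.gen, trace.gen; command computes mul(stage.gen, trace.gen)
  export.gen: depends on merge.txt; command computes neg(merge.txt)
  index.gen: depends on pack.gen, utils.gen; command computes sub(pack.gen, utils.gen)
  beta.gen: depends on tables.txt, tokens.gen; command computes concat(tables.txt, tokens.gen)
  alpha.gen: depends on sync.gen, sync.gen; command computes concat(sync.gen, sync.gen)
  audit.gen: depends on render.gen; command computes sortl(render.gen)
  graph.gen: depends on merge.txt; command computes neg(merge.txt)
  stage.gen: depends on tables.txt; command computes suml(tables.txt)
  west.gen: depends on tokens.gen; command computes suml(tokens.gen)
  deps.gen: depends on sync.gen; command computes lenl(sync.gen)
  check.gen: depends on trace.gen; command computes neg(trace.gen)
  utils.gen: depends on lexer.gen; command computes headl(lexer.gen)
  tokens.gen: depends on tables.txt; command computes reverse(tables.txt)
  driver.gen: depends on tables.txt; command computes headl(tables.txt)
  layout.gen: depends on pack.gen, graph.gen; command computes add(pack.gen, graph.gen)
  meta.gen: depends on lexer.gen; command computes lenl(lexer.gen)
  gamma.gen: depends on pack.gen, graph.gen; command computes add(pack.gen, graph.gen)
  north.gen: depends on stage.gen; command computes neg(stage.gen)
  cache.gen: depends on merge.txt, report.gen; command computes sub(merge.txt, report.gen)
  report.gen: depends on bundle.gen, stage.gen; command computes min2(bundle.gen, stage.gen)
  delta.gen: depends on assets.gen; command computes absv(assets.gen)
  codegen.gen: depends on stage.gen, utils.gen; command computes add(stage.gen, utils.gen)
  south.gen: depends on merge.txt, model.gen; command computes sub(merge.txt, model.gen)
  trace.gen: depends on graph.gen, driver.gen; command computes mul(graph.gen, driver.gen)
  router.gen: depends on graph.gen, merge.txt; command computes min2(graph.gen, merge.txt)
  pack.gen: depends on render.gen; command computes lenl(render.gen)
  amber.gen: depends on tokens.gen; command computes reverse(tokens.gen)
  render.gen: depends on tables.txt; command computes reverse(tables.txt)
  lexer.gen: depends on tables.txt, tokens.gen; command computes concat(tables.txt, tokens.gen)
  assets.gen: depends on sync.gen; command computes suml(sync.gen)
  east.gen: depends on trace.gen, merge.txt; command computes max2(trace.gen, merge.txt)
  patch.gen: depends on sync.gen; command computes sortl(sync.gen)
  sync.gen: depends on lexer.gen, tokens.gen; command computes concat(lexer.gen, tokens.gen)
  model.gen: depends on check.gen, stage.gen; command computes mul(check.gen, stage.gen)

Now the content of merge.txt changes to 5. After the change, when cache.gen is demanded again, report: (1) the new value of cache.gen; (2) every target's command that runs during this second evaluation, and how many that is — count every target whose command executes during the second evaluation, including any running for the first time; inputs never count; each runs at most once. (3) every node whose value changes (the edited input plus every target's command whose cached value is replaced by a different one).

First evaluation (everything demanded from the output):
  driver.gen = headl([-2, 6]) = -2
  graph.gen = neg(0) = 0
  stage.gen = suml([-2, 6]) = 4
  trace.gen = mul(0, -2) = 0
  bundle.gen = mul(4, 0) = 0
  report.gen = min2(0, 4) = 0
  cache.gen = sub(0, 0) = 0

Propagation after the edit:
  graph.gen: runs — merge.txt 0->5; result -5.
  trace.gen: runs — graph.gen 0->-5; result 10.
  bundle.gen: runs — trace.gen 0->10; result 40.
  report.gen: runs — bundle.gen 0->40; result 4.
  cache.gen: runs — merge.txt 0->5; report.gen 0->4; result 1.

New value of cache.gen: 1.
Target commands that run: bundle.gen, cache.gen, graph.gen, report.gen, trace.gen — 5 in total.
Values that change: bundle.gen, cache.gen, graph.gen, merge.txt, report.gen, trace.gen.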